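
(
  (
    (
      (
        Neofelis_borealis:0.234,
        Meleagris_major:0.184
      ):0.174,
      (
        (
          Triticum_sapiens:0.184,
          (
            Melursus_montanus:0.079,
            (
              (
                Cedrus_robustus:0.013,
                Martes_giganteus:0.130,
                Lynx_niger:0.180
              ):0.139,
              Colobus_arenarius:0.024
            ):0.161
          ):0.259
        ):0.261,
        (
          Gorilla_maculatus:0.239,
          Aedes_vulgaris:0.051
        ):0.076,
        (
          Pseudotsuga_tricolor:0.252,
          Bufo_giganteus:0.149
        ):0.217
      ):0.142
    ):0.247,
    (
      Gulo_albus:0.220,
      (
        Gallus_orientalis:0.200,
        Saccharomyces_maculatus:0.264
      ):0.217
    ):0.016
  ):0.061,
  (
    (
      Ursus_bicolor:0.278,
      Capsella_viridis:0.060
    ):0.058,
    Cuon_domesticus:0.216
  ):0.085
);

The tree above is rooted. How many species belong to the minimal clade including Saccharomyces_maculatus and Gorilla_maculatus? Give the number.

15

The MRCA of Saccharomyces_maculatus and Gorilla_maculatus is the node subtending (((Neofelis_borealis,Meleagris_major),((Triticum_sapiens,(Melursus_montanus,((Cedrus_robustus,Martes_giganteus,Lynx_niger),Colobus_arenarius))),(Gorilla_maculatus,Aedes_vulgaris),(Pseudotsuga_tricolor,Bufo_giganteus))),(Gulo_albus,(Gallus_orientalis,Saccharomyces_maculatus))).
That clade contains 15 terminal taxa: Aedes_vulgaris, Bufo_giganteus, Cedrus_robustus, Colobus_arenarius, Gallus_orientalis, Gorilla_maculatus, Gulo_albus, Lynx_niger, Martes_giganteus, Meleagris_major, Melursus_montanus, Neofelis_borealis, Pseudotsuga_tricolor, Saccharomyces_maculatus, Triticum_sapiens.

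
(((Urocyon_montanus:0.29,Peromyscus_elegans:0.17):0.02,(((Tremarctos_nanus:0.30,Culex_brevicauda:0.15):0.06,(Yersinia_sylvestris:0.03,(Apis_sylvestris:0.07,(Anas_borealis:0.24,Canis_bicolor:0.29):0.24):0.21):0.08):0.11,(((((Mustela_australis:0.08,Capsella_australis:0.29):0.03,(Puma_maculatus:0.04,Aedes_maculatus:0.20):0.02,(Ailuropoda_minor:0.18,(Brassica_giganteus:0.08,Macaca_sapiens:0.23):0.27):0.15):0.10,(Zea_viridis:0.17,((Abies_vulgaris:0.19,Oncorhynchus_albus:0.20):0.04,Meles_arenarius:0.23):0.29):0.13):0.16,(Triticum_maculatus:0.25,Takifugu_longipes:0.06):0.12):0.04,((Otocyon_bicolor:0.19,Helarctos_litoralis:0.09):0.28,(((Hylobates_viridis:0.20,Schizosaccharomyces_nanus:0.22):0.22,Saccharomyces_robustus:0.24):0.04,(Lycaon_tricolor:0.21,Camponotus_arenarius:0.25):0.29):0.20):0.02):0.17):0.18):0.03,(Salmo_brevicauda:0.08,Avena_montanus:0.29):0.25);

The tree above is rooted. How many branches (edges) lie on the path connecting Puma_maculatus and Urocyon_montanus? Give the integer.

The MRCA of Puma_maculatus and Urocyon_montanus is the node subtending ((Urocyon_montanus,Peromyscus_elegans),(((Tremarctos_nanus,Culex_brevicauda),(Yersinia_sylvestris,(Apis_sylvestris,(Anas_borealis,Canis_bicolor)))),(((((Mustela_australis,Capsella_australis),(Puma_maculatus,Aedes_maculatus),(Ailuropoda_minor,(Brassica_giganteus,Macaca_sapiens))),(Zea_viridis,((Abies_vulgaris,Oncorhynchus_albus),Meles_arenarius))),(Triticum_maculatus,Takifugu_longipes)),((Otocyon_bicolor,Helarctos_litoralis),(((Hylobates_viridis,Schizosaccharomyces_nanus),Saccharomyces_robustus),(Lycaon_tricolor,Camponotus_arenarius)))))).
From Puma_maculatus up to that node: 7 branches. From Urocyon_montanus up to the same node: 2 branches. Total: 7 + 2 = 9.

9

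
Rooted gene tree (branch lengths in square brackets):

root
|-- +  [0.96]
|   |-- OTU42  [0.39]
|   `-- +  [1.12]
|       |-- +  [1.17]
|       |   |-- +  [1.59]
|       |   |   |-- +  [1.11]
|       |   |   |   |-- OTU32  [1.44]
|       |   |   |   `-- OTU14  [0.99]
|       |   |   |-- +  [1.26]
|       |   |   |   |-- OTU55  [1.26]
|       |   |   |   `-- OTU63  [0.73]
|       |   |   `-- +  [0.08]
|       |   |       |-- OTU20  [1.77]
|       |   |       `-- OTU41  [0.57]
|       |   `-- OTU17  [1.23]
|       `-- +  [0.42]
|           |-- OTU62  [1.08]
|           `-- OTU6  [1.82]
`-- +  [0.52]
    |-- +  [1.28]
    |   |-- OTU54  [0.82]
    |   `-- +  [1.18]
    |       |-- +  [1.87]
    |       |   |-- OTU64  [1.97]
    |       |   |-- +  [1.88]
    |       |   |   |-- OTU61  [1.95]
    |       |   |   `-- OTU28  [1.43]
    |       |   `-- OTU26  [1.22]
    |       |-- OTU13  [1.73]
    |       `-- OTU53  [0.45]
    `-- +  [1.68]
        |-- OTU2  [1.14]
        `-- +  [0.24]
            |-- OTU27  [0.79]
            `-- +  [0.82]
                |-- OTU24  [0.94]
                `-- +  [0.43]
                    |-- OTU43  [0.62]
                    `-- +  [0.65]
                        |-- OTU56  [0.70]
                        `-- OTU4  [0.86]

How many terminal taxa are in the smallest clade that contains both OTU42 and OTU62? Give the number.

The MRCA of OTU42 and OTU62 is the node subtending (OTU42,((((OTU32,OTU14),(OTU55,OTU63),(OTU20,OTU41)),OTU17),(OTU62,OTU6))).
That clade contains 10 terminal taxa: OTU14, OTU17, OTU20, OTU32, OTU41, OTU42, OTU55, OTU6, OTU62, OTU63.

10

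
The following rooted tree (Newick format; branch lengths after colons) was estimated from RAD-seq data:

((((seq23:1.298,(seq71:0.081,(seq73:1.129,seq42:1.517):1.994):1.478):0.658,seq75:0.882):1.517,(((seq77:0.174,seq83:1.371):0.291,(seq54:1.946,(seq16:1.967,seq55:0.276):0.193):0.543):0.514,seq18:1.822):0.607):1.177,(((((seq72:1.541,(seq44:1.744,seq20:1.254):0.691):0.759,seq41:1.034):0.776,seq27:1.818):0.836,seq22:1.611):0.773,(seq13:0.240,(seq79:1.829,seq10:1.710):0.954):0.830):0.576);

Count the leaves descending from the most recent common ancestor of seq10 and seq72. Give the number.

9

The MRCA of seq10 and seq72 is the node subtending (((((seq72,(seq44,seq20)),seq41),seq27),seq22),(seq13,(seq79,seq10))).
That clade contains 9 terminal taxa: seq10, seq13, seq20, seq22, seq27, seq41, seq44, seq72, seq79.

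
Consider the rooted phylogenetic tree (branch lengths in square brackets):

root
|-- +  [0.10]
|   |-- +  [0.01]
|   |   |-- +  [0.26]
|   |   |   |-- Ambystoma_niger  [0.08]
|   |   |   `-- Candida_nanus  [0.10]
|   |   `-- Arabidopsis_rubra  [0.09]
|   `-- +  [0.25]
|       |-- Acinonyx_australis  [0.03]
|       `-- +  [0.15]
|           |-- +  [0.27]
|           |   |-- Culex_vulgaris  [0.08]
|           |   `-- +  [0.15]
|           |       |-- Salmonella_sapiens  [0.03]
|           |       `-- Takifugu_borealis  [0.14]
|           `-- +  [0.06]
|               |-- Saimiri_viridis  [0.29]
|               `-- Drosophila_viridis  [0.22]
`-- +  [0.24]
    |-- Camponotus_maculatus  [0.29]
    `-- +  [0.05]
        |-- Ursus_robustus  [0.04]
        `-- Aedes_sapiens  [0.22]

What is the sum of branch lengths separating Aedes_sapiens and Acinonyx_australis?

0.89

The path runs Aedes_sapiens → … → MRCA → … → Acinonyx_australis; the MRCA is the root of the tree.
Branch lengths along that path: 0.22 + 0.05 + 0.24 + 0.10 + 0.25 + 0.03 = 0.89.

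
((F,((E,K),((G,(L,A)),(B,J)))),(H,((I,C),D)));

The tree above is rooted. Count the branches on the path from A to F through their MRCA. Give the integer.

6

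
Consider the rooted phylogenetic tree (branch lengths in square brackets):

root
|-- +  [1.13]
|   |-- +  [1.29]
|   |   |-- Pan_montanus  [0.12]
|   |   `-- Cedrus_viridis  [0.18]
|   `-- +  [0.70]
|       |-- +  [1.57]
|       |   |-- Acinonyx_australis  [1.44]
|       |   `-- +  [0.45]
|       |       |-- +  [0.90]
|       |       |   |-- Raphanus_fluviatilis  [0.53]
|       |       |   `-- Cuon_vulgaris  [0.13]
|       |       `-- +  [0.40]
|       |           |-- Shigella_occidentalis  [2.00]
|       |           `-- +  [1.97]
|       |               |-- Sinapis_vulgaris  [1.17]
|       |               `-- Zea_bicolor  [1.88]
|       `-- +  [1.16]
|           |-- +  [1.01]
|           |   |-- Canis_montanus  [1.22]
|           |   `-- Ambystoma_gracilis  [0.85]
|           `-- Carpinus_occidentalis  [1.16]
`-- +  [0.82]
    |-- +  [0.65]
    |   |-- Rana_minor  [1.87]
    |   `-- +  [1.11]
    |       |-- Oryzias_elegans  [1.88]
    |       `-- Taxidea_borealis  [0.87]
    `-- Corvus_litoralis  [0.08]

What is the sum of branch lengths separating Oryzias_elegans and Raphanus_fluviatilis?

9.74

The path runs Oryzias_elegans → … → MRCA → … → Raphanus_fluviatilis; the MRCA is the root of the tree.
Branch lengths along that path: 1.88 + 1.11 + 0.65 + 0.82 + 1.13 + 0.70 + 1.57 + 0.45 + 0.90 + 0.53 = 9.74.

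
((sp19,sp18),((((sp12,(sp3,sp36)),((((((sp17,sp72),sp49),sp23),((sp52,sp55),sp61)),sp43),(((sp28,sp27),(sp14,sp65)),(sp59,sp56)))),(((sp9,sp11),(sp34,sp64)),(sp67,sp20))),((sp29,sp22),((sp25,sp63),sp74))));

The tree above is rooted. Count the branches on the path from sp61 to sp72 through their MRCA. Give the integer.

The MRCA of sp61 and sp72 is the node subtending ((((sp17,sp72),sp49),sp23),((sp52,sp55),sp61)).
From sp61 up to that node: 2 branches. From sp72 up to the same node: 4 branches. Total: 2 + 4 = 6.

6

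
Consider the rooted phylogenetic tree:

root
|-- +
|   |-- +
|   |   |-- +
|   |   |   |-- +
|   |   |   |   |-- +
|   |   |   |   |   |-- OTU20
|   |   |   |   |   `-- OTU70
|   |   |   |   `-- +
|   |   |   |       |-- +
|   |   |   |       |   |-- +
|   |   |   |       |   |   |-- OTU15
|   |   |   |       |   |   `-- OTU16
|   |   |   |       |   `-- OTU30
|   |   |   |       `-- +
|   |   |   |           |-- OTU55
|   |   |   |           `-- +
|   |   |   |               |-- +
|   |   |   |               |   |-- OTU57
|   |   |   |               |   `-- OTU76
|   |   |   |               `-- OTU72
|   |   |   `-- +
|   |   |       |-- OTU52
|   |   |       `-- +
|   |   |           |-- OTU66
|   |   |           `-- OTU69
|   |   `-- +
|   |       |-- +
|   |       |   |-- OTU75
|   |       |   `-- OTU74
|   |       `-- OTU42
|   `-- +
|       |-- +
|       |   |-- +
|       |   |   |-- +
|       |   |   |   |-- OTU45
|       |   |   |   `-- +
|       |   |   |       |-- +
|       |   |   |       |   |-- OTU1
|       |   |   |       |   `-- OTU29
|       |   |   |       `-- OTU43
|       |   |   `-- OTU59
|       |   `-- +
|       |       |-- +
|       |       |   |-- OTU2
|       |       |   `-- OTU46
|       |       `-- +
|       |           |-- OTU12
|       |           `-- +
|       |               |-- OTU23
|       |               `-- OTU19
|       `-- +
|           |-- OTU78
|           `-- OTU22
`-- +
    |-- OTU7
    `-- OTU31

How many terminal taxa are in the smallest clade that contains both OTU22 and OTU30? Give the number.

The MRCA of OTU22 and OTU30 is the node subtending (((((OTU20,OTU70),(((OTU15,OTU16),OTU30),(OTU55,((OTU57,OTU76),OTU72)))),(OTU52,(OTU66,OTU69))),((OTU75,OTU74),OTU42)),((((OTU45,((OTU1,OTU29),OTU43)),OTU59),((OTU2,OTU46),(OTU12,(OTU23,OTU19)))),(OTU78,OTU22))).
That clade contains 27 terminal taxa: OTU1, OTU12, OTU15, OTU16, OTU19, OTU2, OTU20, OTU22, OTU23, OTU29, OTU30, OTU42, OTU43, OTU45, OTU46, OTU52, OTU55, OTU57, OTU59, OTU66, OTU69, OTU70, OTU72, OTU74, OTU75, OTU76, OTU78.

27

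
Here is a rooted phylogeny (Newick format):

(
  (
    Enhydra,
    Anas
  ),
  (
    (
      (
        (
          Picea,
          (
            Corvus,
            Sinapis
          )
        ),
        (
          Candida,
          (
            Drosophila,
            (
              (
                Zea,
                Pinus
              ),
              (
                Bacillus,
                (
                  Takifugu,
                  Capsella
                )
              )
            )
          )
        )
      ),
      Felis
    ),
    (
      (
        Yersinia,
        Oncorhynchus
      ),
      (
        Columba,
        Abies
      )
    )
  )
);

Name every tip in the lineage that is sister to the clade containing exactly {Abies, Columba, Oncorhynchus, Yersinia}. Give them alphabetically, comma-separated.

Bacillus, Candida, Capsella, Corvus, Drosophila, Felis, Picea, Pinus, Sinapis, Takifugu, Zea

The clade containing exactly {Abies, Columba, Oncorhynchus, Yersinia} attaches to the tree at the node subtending ((((Picea,(Corvus,Sinapis)),(Candida,(Drosophila,((Zea,Pinus),(Bacillus,(Takifugu,Capsella)))))),Felis),((Yersinia,Oncorhynchus),(Columba,Abies))).
The other lineage descending from that same node — the sister group — is (((Picea,(Corvus,Sinapis)),(Candida,(Drosophila,((Zea,Pinus),(Bacillus,(Takifugu,Capsella)))))),Felis); its 11 tips in alphabetical order are the answer.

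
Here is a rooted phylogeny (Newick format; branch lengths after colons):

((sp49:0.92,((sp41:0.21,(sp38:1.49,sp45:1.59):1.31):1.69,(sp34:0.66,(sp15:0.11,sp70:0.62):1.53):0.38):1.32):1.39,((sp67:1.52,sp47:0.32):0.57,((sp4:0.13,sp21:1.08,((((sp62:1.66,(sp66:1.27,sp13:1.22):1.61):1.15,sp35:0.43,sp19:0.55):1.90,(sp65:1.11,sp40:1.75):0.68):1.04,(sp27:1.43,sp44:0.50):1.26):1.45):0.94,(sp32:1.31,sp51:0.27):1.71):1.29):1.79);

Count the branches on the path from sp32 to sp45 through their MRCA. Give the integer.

9

The MRCA of sp32 and sp45 is the root of the tree.
From sp32 up to that node: 4 branches. From sp45 up to the same node: 5 branches. Total: 4 + 5 = 9.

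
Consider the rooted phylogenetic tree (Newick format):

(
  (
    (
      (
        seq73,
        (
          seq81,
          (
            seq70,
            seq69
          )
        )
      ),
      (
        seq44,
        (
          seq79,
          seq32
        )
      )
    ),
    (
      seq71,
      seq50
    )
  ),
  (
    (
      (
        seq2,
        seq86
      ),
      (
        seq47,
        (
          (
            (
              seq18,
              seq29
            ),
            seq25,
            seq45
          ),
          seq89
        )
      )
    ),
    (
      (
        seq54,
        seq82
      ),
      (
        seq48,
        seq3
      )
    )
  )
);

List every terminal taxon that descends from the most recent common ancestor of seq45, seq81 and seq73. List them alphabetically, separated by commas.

Tracing seq45: it sits inside ((seq18,seq29),seq25,seq45).
Tracing seq81: it sits inside (seq81,(seq70,seq69)).
Tracing seq73: it sits inside (seq73,(seq81,(seq70,seq69))).
The smallest clade enclosing all 3 is the whole tree (their MRCA is the root), so the answer is all 21 tips in alphabetical order.

seq18, seq2, seq25, seq29, seq3, seq32, seq44, seq45, seq47, seq48, seq50, seq54, seq69, seq70, seq71, seq73, seq79, seq81, seq82, seq86, seq89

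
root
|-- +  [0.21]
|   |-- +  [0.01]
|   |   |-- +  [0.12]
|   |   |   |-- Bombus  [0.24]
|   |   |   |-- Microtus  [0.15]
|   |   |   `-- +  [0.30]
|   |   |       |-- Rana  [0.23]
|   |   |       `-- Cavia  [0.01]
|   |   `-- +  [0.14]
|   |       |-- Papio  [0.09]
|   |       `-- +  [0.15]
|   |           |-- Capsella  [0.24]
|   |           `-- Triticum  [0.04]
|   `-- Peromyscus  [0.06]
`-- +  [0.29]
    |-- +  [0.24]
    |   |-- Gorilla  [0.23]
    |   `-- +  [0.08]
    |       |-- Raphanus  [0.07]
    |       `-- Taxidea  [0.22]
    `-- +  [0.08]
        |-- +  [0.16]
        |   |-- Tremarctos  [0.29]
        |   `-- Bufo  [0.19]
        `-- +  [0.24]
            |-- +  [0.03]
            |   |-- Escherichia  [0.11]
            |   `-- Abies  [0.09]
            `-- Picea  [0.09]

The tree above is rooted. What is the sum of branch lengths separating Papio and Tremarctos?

The path runs Papio → … → MRCA → … → Tremarctos; the MRCA is the root of the tree.
Branch lengths along that path: 0.09 + 0.14 + 0.01 + 0.21 + 0.29 + 0.08 + 0.16 + 0.29 = 1.27.

1.27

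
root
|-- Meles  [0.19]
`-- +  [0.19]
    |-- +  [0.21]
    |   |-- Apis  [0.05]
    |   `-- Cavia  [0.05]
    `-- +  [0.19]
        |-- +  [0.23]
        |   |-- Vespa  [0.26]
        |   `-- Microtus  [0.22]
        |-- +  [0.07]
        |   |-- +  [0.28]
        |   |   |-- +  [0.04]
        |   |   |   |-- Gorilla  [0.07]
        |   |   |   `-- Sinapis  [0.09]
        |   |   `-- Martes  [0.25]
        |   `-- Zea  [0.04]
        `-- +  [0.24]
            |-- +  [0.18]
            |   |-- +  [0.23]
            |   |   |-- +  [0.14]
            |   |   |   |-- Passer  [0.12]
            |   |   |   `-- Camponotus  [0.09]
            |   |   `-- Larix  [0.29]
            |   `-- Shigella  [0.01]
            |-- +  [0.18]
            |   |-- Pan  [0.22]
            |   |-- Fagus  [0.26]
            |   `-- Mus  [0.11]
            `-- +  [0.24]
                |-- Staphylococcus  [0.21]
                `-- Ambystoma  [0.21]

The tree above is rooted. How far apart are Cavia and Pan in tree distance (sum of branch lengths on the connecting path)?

The path runs Cavia → … → MRCA → … → Pan; the MRCA is the node subtending ((Apis,Cavia),((Vespa,Microtus),(((Gorilla,Sinapis),Martes),Zea),((((Passer,Camponotus),Larix),Shigella),(Pan,Fagus,Mus),(Staphylococcus,Ambystoma)))).
Branch lengths along that path: 0.05 + 0.21 + 0.19 + 0.24 + 0.18 + 0.22 = 1.09.

1.09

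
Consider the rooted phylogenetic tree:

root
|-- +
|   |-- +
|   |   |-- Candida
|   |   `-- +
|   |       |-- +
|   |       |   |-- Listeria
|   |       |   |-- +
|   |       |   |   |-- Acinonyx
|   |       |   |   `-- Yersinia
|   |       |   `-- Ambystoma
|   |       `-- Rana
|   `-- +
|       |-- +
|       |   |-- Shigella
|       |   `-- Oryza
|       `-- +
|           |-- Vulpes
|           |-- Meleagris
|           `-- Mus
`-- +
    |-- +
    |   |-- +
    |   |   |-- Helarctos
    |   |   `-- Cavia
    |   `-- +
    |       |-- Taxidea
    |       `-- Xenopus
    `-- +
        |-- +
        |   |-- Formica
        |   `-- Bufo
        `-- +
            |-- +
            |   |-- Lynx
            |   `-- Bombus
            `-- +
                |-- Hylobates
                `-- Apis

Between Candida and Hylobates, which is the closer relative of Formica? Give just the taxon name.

Hylobates

The MRCA of Formica and Hylobates subtends ((Formica,Bufo),((Lynx,Bombus),(Hylobates,Apis))) (6 taxa).
The MRCA of Formica and Candida is the root, subtending the entire tree (21 taxa).
The first is nested inside the second, so Formica shares a more recent common ancestor with Hylobates.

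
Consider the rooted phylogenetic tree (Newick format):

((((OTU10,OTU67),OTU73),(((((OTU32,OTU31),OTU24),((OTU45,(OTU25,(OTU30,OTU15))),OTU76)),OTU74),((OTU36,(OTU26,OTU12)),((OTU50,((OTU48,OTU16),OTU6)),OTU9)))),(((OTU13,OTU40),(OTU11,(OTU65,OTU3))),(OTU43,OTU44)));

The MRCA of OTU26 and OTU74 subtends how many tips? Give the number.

17

The MRCA of OTU26 and OTU74 is the node subtending (((((OTU32,OTU31),OTU24),((OTU45,(OTU25,(OTU30,OTU15))),OTU76)),OTU74),((OTU36,(OTU26,OTU12)),((OTU50,((OTU48,OTU16),OTU6)),OTU9))).
That clade contains 17 terminal taxa: OTU12, OTU15, OTU16, OTU24, OTU25, OTU26, OTU30, OTU31, OTU32, OTU36, OTU45, OTU48, OTU50, OTU6, OTU74, OTU76, OTU9.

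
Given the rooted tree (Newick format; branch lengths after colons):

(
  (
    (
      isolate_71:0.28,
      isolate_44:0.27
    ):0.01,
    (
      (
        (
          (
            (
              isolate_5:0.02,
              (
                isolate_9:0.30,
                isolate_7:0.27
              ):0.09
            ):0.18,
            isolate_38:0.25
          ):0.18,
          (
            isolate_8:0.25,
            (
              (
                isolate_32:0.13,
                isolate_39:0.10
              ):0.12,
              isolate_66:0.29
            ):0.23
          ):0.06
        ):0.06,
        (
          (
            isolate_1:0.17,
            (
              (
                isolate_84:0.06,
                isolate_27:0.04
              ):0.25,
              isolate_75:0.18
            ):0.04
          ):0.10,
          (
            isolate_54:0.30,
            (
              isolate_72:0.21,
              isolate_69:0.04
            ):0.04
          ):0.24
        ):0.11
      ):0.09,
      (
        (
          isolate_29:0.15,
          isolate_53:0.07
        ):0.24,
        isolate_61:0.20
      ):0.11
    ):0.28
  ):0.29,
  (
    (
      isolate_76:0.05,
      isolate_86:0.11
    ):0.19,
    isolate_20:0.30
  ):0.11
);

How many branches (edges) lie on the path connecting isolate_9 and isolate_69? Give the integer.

The MRCA of isolate_9 and isolate_69 is the node subtending ((((isolate_5,(isolate_9,isolate_7)),isolate_38),(isolate_8,((isolate_32,isolate_39),isolate_66))),((isolate_1,((isolate_84,isolate_27),isolate_75)),(isolate_54,(isolate_72,isolate_69)))).
From isolate_9 up to that node: 5 branches. From isolate_69 up to the same node: 4 branches. Total: 5 + 4 = 9.

9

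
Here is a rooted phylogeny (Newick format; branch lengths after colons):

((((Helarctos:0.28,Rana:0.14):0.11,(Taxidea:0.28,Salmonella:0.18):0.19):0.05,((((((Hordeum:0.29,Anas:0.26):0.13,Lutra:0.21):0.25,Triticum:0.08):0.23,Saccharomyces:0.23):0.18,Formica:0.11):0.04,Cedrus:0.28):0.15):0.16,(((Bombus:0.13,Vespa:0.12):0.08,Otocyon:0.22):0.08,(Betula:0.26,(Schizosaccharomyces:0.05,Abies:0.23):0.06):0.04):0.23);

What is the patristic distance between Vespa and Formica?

0.97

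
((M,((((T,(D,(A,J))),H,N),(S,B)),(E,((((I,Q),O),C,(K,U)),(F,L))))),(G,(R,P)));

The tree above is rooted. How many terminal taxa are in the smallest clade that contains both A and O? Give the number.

The MRCA of A and O is the node subtending ((((T,(D,(A,J))),H,N),(S,B)),(E,((((I,Q),O),C,(K,U)),(F,L)))).
That clade contains 17 terminal taxa: A, B, C, D, E, F, H, I, J, K, L, N, O, Q, S, T, U.

17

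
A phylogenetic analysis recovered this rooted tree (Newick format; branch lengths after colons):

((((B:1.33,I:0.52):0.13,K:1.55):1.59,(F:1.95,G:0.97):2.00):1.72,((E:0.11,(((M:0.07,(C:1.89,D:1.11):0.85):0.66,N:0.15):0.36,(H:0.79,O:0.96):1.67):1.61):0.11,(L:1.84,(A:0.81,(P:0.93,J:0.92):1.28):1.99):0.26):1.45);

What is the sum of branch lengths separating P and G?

10.60

The path runs P → … → MRCA → … → G; the MRCA is the root of the tree.
Branch lengths along that path: 0.93 + 1.28 + 1.99 + 0.26 + 1.45 + 1.72 + 2.00 + 0.97 = 10.60.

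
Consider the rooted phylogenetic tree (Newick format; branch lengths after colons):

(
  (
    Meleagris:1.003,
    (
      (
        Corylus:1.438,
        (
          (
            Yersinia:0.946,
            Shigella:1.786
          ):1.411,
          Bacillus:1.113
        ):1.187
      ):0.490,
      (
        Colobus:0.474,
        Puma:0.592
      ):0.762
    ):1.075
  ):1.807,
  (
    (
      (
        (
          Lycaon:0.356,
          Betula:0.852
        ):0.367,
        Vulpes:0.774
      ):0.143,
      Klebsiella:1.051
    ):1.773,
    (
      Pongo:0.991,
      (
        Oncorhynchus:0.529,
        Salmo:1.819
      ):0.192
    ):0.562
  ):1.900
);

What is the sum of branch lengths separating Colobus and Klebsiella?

The path runs Colobus → … → MRCA → … → Klebsiella; the MRCA is the root of the tree.
Branch lengths along that path: 0.474 + 0.762 + 1.075 + 1.807 + 1.900 + 1.773 + 1.051 = 8.842.

8.842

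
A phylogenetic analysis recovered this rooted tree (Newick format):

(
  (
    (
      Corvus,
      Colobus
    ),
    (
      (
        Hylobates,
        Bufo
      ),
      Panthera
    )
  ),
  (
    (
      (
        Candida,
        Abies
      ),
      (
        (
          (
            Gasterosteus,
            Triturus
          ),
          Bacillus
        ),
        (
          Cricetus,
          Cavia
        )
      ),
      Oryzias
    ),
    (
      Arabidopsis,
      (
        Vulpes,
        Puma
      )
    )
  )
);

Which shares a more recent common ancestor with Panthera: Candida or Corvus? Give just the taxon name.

Corvus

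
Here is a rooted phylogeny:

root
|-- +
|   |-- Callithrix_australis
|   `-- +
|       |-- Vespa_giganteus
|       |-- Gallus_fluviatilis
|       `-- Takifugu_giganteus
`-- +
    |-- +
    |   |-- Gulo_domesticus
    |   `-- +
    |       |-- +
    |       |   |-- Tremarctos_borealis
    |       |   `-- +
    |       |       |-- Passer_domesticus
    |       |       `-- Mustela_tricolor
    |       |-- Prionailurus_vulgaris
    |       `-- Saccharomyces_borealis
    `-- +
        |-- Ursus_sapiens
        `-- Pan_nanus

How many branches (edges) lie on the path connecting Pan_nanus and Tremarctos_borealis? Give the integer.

6

The MRCA of Pan_nanus and Tremarctos_borealis is the node subtending ((Gulo_domesticus,((Tremarctos_borealis,(Passer_domesticus,Mustela_tricolor)),Prionailurus_vulgaris,Saccharomyces_borealis)),(Ursus_sapiens,Pan_nanus)).
From Pan_nanus up to that node: 2 branches. From Tremarctos_borealis up to the same node: 4 branches. Total: 2 + 4 = 6.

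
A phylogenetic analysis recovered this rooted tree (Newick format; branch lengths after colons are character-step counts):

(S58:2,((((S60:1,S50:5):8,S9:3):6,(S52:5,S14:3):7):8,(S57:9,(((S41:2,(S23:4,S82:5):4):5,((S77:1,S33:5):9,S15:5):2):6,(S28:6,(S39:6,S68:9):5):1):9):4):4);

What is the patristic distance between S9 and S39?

42

The path runs S9 → … → MRCA → … → S39; the MRCA is the node subtending ((((S60,S50),S9),(S52,S14)),(S57,(((S41,(S23,S82)),((S77,S33),S15)),(S28,(S39,S68))))).
Branch lengths along that path: 3 + 6 + 8 + 4 + 9 + 1 + 5 + 6 = 42.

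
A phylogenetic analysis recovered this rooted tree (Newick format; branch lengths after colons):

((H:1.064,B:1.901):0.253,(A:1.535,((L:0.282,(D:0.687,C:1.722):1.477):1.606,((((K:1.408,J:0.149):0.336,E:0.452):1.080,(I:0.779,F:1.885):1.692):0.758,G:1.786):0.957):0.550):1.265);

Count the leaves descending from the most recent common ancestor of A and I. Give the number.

10

The MRCA of A and I is the node subtending (A,((L,(D,C)),((((K,J),E),(I,F)),G))).
That clade contains 10 terminal taxa: A, C, D, E, F, G, I, J, K, L.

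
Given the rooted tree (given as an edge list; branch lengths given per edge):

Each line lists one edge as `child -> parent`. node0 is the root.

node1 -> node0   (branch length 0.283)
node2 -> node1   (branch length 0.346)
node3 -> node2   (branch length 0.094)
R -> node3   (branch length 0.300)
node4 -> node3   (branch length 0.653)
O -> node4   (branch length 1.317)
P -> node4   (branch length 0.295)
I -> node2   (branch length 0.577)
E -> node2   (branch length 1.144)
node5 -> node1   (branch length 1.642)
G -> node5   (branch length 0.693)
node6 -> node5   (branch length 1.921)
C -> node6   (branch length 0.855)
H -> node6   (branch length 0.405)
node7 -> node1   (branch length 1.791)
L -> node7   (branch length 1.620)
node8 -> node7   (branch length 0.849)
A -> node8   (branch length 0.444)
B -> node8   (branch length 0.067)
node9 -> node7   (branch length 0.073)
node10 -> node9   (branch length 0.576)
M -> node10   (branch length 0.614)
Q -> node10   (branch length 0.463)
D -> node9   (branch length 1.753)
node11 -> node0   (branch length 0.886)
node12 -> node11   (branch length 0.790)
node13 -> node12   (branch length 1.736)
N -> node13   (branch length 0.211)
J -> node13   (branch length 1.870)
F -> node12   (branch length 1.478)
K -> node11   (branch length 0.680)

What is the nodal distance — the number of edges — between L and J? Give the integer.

The MRCA of L and J is the root of the tree.
From L up to that node: 3 branches. From J up to the same node: 4 branches. Total: 3 + 4 = 7.

7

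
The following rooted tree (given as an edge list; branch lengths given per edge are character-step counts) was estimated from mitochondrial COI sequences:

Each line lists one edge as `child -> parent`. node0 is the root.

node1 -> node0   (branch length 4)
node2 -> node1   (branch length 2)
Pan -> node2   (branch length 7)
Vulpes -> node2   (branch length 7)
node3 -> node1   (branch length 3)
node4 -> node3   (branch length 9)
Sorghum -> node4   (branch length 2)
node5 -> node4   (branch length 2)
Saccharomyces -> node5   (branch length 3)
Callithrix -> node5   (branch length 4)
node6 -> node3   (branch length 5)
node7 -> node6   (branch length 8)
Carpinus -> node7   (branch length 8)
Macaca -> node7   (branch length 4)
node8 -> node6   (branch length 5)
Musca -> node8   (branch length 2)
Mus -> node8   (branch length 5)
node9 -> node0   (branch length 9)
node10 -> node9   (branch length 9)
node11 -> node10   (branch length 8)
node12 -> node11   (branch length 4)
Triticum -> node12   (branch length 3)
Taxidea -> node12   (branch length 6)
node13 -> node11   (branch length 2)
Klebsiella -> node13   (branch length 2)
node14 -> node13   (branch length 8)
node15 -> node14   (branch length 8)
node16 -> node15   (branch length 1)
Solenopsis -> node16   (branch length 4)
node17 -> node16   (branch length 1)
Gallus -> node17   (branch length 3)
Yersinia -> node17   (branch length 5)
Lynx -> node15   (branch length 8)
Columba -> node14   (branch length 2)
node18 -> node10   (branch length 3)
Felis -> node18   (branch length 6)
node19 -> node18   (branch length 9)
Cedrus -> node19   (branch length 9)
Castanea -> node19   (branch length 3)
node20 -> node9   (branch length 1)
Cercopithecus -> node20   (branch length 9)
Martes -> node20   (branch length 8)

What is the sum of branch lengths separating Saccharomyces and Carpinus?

The path runs Saccharomyces → … → MRCA → … → Carpinus; the MRCA is the node subtending ((Sorghum,(Saccharomyces,Callithrix)),((Carpinus,Macaca),(Musca,Mus))).
Branch lengths along that path: 3 + 2 + 9 + 5 + 8 + 8 = 35.

35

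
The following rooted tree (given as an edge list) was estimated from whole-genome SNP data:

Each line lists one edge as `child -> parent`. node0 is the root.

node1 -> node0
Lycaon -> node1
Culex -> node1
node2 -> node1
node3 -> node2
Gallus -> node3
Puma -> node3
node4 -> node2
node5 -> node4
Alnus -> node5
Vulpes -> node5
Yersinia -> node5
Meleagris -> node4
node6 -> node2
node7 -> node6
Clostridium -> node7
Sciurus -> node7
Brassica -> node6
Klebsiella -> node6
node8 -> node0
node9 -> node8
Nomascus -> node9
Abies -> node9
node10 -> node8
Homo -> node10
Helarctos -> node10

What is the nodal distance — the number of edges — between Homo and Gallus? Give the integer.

The MRCA of Homo and Gallus is the root of the tree.
From Homo up to that node: 3 branches. From Gallus up to the same node: 4 branches. Total: 3 + 4 = 7.

7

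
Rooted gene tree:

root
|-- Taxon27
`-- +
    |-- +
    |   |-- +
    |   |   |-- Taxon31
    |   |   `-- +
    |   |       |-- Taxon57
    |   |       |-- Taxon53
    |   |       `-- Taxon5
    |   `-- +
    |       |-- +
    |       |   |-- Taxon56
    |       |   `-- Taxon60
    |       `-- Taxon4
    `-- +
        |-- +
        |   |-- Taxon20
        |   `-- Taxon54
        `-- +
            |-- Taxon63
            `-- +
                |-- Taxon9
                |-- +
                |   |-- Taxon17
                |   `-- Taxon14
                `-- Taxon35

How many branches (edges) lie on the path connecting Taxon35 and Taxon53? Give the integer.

8

The MRCA of Taxon35 and Taxon53 is the node subtending (((Taxon31,(Taxon57,Taxon53,Taxon5)),((Taxon56,Taxon60),Taxon4)),((Taxon20,Taxon54),(Taxon63,(Taxon9,(Taxon17,Taxon14),Taxon35)))).
From Taxon35 up to that node: 4 branches. From Taxon53 up to the same node: 4 branches. Total: 4 + 4 = 8.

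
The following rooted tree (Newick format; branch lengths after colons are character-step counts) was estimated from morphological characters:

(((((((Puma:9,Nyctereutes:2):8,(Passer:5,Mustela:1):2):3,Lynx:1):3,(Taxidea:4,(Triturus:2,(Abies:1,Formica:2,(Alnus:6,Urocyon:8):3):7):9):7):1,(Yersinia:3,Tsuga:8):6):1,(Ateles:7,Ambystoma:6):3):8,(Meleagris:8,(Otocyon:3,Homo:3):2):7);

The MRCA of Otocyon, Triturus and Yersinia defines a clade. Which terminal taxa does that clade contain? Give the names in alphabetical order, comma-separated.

Tracing Otocyon: it sits inside (Otocyon,Homo).
Tracing Triturus: it sits inside (Triturus,(Abies,Formica,(Alnus,Urocyon))).
Tracing Yersinia: it sits inside (Yersinia,Tsuga).
The smallest clade enclosing all 3 is the whole tree (their MRCA is the root), so the answer is all 18 tips in alphabetical order.

Abies, Alnus, Ambystoma, Ateles, Formica, Homo, Lynx, Meleagris, Mustela, Nyctereutes, Otocyon, Passer, Puma, Taxidea, Triturus, Tsuga, Urocyon, Yersinia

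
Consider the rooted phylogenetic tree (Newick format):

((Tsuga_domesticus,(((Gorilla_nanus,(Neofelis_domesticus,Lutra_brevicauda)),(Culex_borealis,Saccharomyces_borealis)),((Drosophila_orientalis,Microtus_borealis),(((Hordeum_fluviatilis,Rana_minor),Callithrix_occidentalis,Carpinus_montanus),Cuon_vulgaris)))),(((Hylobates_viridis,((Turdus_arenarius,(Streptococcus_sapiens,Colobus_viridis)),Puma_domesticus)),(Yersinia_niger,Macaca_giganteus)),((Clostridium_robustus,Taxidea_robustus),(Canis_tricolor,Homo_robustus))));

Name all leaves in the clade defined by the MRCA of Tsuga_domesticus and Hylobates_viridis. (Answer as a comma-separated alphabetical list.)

Tracing Tsuga_domesticus: it sits inside (Tsuga_domesticus,(((Gorilla_nanus,(Neofelis_domesticus,Lutra_brevicauda)),(Culex_borealis,Saccharomyces_borealis)),((Drosophila_orientalis,Microtus_borealis),(((Hordeum_fluviatilis,Rana_minor),Callithrix_occidentalis,Carpinus_montanus),Cuon_vulgaris)))).
Tracing Hylobates_viridis: it sits inside (Hylobates_viridis,((Turdus_arenarius,(Streptococcus_sapiens,Colobus_viridis)),Puma_domesticus)).
The smallest clade enclosing both is the whole tree (their MRCA is the root), so the answer is all 24 tips in alphabetical order.

Callithrix_occidentalis, Canis_tricolor, Carpinus_montanus, Clostridium_robustus, Colobus_viridis, Culex_borealis, Cuon_vulgaris, Drosophila_orientalis, Gorilla_nanus, Homo_robustus, Hordeum_fluviatilis, Hylobates_viridis, Lutra_brevicauda, Macaca_giganteus, Microtus_borealis, Neofelis_domesticus, Puma_domesticus, Rana_minor, Saccharomyces_borealis, Streptococcus_sapiens, Taxidea_robustus, Tsuga_domesticus, Turdus_arenarius, Yersinia_niger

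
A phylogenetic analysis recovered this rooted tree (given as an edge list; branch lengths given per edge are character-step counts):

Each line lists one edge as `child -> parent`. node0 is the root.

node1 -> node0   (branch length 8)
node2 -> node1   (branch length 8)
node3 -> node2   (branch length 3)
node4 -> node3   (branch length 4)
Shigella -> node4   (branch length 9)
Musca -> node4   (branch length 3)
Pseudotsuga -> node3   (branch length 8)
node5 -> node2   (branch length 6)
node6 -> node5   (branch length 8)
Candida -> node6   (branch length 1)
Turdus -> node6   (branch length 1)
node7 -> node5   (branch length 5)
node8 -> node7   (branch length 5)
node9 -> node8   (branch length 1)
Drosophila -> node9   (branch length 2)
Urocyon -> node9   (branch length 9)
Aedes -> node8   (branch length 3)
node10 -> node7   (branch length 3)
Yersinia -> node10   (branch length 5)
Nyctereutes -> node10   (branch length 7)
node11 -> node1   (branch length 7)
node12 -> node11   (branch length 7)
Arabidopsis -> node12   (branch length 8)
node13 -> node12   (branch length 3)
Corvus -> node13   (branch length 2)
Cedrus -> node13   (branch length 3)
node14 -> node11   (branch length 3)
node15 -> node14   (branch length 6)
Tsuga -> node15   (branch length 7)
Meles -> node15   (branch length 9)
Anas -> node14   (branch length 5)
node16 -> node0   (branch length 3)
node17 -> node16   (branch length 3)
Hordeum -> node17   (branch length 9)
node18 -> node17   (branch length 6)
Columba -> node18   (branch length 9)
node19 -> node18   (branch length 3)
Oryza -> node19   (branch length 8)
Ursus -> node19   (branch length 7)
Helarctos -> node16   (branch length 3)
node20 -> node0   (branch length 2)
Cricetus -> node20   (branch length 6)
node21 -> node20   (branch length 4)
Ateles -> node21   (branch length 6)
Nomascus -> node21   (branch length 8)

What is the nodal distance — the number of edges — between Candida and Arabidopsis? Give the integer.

7

The MRCA of Candida and Arabidopsis is the node subtending ((((Shigella,Musca),Pseudotsuga),((Candida,Turdus),(((Drosophila,Urocyon),Aedes),(Yersinia,Nyctereutes)))),((Arabidopsis,(Corvus,Cedrus)),((Tsuga,Meles),Anas))).
From Candida up to that node: 4 branches. From Arabidopsis up to the same node: 3 branches. Total: 4 + 3 = 7.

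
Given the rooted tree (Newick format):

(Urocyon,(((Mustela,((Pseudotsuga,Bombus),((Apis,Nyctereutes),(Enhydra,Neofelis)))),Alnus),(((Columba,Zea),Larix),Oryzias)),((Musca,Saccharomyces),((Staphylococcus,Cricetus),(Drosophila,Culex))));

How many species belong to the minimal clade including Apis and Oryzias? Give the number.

The MRCA of Apis and Oryzias is the node subtending (((Mustela,((Pseudotsuga,Bombus),((Apis,Nyctereutes),(Enhydra,Neofelis)))),Alnus),(((Columba,Zea),Larix),Oryzias)).
That clade contains 12 terminal taxa: Alnus, Apis, Bombus, Columba, Enhydra, Larix, Mustela, Neofelis, Nyctereutes, Oryzias, Pseudotsuga, Zea.

12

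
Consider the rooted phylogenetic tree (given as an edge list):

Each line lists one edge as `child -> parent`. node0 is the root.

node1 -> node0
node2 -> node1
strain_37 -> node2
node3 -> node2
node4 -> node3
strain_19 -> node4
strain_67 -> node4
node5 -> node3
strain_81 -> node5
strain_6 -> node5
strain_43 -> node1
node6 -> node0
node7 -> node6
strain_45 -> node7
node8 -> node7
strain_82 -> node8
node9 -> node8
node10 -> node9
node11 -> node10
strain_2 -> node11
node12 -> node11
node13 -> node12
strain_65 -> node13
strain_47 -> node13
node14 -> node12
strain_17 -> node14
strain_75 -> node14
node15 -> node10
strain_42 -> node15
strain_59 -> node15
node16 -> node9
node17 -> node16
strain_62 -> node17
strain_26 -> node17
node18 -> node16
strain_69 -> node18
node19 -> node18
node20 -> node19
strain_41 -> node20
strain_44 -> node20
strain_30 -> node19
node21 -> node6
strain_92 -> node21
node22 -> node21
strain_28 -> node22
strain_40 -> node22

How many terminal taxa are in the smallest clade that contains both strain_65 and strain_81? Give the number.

The MRCA of strain_65 and strain_81 is the root, so the clade is the entire tree.
That clade contains 24 terminal taxa: strain_17, strain_19, strain_2, strain_26, strain_28, strain_30, strain_37, strain_40, strain_41, strain_42, strain_43, strain_44, strain_45, strain_47, strain_59, strain_6, strain_62, strain_65, strain_67, strain_69, strain_75, strain_81, strain_82, strain_92.

24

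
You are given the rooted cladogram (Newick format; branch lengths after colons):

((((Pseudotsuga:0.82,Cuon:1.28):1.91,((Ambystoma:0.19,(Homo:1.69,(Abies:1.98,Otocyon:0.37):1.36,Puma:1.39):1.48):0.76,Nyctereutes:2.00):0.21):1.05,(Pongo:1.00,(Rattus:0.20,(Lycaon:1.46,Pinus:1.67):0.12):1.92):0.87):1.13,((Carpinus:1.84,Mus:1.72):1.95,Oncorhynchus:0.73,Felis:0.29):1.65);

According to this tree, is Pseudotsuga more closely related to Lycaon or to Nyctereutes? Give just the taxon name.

Nyctereutes

The MRCA of Pseudotsuga and Nyctereutes subtends ((Pseudotsuga,Cuon),((Ambystoma,(Homo,(Abies,Otocyon),Puma)),Nyctereutes)) (8 taxa).
The MRCA of Pseudotsuga and Lycaon subtends (((Pseudotsuga,Cuon),((Ambystoma,(Homo,(Abies,Otocyon),Puma)),Nyctereutes)),(Pongo,(Rattus,(Lycaon,Pinus)))) (12 taxa).
The first is nested inside the second, so Pseudotsuga shares a more recent common ancestor with Nyctereutes.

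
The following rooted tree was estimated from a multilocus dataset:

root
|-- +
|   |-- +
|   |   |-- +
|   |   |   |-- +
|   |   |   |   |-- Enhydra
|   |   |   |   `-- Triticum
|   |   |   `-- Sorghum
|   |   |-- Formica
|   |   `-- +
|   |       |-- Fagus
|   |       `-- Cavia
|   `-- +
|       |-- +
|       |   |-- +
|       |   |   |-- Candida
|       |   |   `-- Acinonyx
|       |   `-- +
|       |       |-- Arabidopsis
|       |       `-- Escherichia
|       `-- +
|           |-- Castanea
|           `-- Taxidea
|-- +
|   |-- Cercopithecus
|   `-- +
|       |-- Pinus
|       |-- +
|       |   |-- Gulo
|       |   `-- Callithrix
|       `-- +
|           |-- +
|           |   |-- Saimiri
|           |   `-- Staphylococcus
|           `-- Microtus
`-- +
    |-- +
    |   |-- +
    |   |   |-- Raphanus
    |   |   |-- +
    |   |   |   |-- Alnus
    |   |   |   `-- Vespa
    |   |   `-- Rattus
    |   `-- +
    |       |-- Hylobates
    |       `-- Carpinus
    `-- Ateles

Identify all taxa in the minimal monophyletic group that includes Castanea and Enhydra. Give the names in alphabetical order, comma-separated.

Tracing Castanea: it sits inside (Castanea,Taxidea).
Tracing Enhydra: it sits inside (Enhydra,Triticum).
The smallest clade enclosing both is ((((Enhydra,Triticum),Sorghum),Formica,(Fagus,Cavia)),(((Candida,Acinonyx),(Arabidopsis,Escherichia)),(Castanea,Taxidea))); the answer is its 12 terminal taxa in alphabetical order.

Acinonyx, Arabidopsis, Candida, Castanea, Cavia, Enhydra, Escherichia, Fagus, Formica, Sorghum, Taxidea, Triticum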